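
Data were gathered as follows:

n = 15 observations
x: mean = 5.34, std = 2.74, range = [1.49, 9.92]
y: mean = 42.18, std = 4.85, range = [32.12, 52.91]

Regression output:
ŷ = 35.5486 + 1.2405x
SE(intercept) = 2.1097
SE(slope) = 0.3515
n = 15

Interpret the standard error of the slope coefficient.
SE(β̂₁) = 0.3515 is the estimated standard deviation of the slope estimate across repeated samples; relative to β̂₁ = 1.2405 that is 28.3%, a moderately precise estimate.

SE(β̂₁) = s / √Sxx, where s is the residual standard deviation and Sxx = Σ(x − x̄)². It is the yardstick for how far β̂₁ = 1.2405 could plausibly be from the true slope.

Relative precision:
- SE / |β̂₁| = 0.3515 / 1.2405 = 28.3%
- Rule of thumb (under 20%: precise; 20% to under 50%: moderately precise; 50% or more: imprecise) → moderately precise

Rough 95% range (±2 SE): 1.2405 ± 0.7030 → (0.5375, 1.9435).

What drives SE(β̂₁): more residual scatter → larger SE.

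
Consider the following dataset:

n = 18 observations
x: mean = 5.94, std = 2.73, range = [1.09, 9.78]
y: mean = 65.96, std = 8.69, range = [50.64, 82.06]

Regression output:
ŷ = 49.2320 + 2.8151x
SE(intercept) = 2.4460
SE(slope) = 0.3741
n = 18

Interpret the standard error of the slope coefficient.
SE(β̂₁) = 0.3741 is the estimated standard deviation of the slope estimate across repeated samples; relative to β̂₁ = 2.8151 that is 13.3%, a precise estimate.

SE(β̂₁) = 0.3741 says: if we drew many samples of n = 18 from the same population and refit each time, the fitted slopes would scatter with a standard deviation of roughly 0.3741 around the true β₁.

Relative precision:
- SE / |β̂₁| = 0.3741 / 2.8151 = 13.3%
- Rule of thumb (under 20%: precise; 20% to under 50%: moderately precise; 50% or more: imprecise) → precise

Link to interval estimation: a confidence interval for β₁ is β̂₁ ± t* × 0.3741, so SE sets the half-width per unit of t*.

What drives SE(β̂₁): wider spread of x values → smaller SE.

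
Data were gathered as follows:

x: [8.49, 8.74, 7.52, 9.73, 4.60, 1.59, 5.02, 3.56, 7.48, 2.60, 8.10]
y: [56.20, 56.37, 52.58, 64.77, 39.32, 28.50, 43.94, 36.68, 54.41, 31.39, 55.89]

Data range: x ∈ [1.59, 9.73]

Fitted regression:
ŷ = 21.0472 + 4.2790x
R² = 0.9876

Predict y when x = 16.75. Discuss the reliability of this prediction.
ŷ = 92.7205, but this is extrapolation (above the data range [1.59, 9.73]) and may be unreliable.

Prediction calculation:
ŷ = 21.0472 + 4.2790 × 16.75
ŷ = 92.7205

Reliability:
- Data range: x ∈ [1.59, 9.73]
- Prediction point: x = 16.75 is 7.02 units above the observed range → this is EXTRAPOLATION, not interpolation

Why that matters here:
- R² describes fit only over the sampled x values; it says nothing about behaviour beyond them
- The standard error of prediction grows with (x − x̄)², and x = 16.75 is far from x̄ = 6.13

A defensible statement: 'if the linear trend continued to x = 16.75, y would be about 92.7205' — the premise is untested.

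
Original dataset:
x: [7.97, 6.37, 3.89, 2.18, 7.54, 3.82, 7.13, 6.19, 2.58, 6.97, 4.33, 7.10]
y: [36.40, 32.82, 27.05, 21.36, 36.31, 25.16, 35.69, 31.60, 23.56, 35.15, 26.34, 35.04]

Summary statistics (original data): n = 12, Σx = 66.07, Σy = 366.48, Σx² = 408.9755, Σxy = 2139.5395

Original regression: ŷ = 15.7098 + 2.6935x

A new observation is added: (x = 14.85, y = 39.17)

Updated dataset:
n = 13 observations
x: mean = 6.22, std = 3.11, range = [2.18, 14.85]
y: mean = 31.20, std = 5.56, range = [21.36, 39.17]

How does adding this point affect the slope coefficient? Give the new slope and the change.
The slope changes from 2.6935 to 1.5596 (change of -1.1339, or -42.1%).

The new point has HIGH LEVERAGE: x = 14.85 is far from the original mean x̄ = 66.07/12 ≈ 5.51 (original range [2.18, 7.97]).

Step 1: Update the sums with the new point (n goes from 12 to 13)
Σx  = 66.07 + 14.85 = 80.92
Σy  = 366.48 + 39.17 = 405.65
Σx² = 408.9755 + 14.85² = 408.9755 + 220.5225 = 629.4980
Σxy = 2139.5395 + 14.85×39.17 = 2139.5395 + 581.6745 = 2721.2140

Step 2: Recompute the slope with b₁ = (nΣxy − ΣxΣy) / (nΣx² − (Σx)²)
Numerator   = 13×2721.2140 − 80.92×405.65 = 35375.7820 − 32825.1980 = 2550.5840
Denominator = 13×629.4980 − 80.92² = 8183.4740 − 6548.0464 = 1635.4276
b₁(new) = 2550.5840 / 1635.4276 = 1.5596

(Same formula on the original sums: (12×2139.5395 − 66.07×366.48) / (12×408.9755 − 66.07²) = 1461.1404 / 542.4611 = 2.6935, matching the given fit.)

Step 3: Change in slope
Δβ₁ = 1.5596 − 2.6935 = -1.1339
Relative change = -1.1339 / 2.6935 × 100% = -42.1%
→ the slope decreases when the point is added.

Because the point sits below the extension of the original line at a high-leverage x, it tilts the fit down.
In practice: refit with and without it and report both if conclusions differ.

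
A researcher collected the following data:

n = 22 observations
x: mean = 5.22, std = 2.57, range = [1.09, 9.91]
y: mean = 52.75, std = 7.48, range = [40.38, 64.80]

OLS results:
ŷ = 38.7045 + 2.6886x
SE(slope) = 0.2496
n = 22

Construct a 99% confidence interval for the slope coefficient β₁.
The 99% CI for β₁ is (1.9784, 3.3988)

Confidence interval for the slope:

The 99% CI for β₁ is: β̂₁ ± t*(α/2, n-2) × SE(β̂₁)

Step 1: Find critical t-value
- Confidence level = 0.99
- Degrees of freedom = n - 2 = 22 - 2 = 20
- t*(α/2, 20) = 2.8453

Step 2: Calculate margin of error
Margin = 2.8453 × 0.2496 = 0.7102

Step 3: Construct interval
CI = 2.6886 ± 0.7102
CI = (1.9784, 3.3988)

Interpretation: intervals built this way capture the true β₁ in 99% of repeated samples; here the plausible range for the per-unit effect of x on y is 1.9784 to 3.3988.
Since 0 is outside the interval, a two-sided test at α = 0.01 would reject H₀: β₁ = 0.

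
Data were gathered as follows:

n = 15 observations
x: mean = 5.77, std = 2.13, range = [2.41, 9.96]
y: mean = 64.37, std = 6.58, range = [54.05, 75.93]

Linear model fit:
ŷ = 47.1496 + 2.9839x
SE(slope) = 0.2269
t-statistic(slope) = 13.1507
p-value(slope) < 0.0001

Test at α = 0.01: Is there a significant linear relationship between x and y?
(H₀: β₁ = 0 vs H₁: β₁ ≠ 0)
Since p-value < 0.0001 < α = 0.01, reject H₀ — the slope is significantly different from 0.

Hypothesis test for the slope coefficient:

H₀: β₁ = 0 (no linear relationship)
H₁: β₁ ≠ 0 (linear relationship exists)

Test statistic: t = β̂₁ / SE(β̂₁) = 2.9839 / 0.2269 = 13.1507

With df = 13, the two-sided p-value for |t| = 13.1507 is <0.0001.

Decision rule: reject H₀ if p-value < α.
p-value < 0.0001 < α = 0.01 → reject H₀.

Conclusion: the linear association between x and y is significant at the 1% level.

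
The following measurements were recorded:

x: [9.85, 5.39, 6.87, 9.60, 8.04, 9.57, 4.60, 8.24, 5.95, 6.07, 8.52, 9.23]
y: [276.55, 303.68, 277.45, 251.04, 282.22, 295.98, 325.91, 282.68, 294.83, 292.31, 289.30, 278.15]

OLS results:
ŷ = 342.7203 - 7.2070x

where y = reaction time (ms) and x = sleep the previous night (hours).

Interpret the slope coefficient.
For each additional hour of sleep, predicted reaction time decreases by approximately 7.2070 ms.

β₁ = -7.2070 is the change in predicted reaction time (ms) per additional hour of sleep.

Interpretation:
- Sleep up by 1 hour → predicted reaction time decreases by 7.2070 ms
- The effect is assumed constant over the observed range of x (linearity)

(β₀ = 342.7203 is the fitted value at x = 0 and is not part of the slope interpretation.)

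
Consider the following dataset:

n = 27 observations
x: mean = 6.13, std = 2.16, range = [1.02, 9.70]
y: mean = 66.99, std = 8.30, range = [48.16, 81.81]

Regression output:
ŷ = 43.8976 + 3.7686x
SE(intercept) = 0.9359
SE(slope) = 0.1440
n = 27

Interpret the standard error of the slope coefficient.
SE(β̂₁) = 0.1440 is the estimated standard deviation of the slope estimate across repeated samples; relative to β̂₁ = 3.7686 that is 3.8%, a precise estimate.

SE(β̂₁) = s / √Sxx, where s is the residual standard deviation and Sxx = Σ(x − x̄)². It is the yardstick for how far β̂₁ = 3.7686 could plausibly be from the true slope.

Relative precision:
- SE / |β̂₁| = 0.1440 / 3.7686 = 3.8%
- Rule of thumb (under 20%: precise; 20% to under 50%: moderately precise; 50% or more: imprecise) → precise

Rough 95% range (±2 SE): 3.7686 ± 0.2880 → (3.4806, 4.0566).

What drives SE(β̂₁): larger n (here n = 27) → smaller SE.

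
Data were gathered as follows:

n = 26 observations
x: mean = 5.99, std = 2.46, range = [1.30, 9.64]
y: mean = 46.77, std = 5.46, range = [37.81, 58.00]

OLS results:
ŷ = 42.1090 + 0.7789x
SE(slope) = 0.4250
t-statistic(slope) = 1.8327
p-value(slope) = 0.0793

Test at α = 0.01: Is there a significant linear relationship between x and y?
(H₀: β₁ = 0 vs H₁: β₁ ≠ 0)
Fail to reject H₀: p-value = 0.0793 ≥ α = 0.01. The linear relationship is not significant at the 1% level.

Hypothesis test for the slope coefficient:

H₀: β₁ = 0 (no linear relationship)
H₁: β₁ ≠ 0 (linear relationship exists)

Test statistic: t = β̂₁ / SE(β̂₁) = 0.7789 / 0.4250 = 1.8327

p = 0.0793: how often a slope estimate this far from 0 (in SE units) would arise by chance if β₁ were truly 0.

Decision rule: reject H₀ if p-value < α.
p-value = 0.0793 ≥ α = 0.01 → fail to reject H₀.

Conclusion: the linear association between x and y is not significant at the 1% level.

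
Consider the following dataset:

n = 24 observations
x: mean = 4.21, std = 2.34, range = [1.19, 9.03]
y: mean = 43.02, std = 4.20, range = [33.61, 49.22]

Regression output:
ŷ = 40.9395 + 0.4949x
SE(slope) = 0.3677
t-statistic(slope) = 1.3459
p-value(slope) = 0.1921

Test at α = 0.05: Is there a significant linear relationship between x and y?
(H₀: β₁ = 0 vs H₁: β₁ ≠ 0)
Since p-value = 0.1921 ≥ α = 0.05, fail to reject H₀ — the slope is not significantly different from 0.

Hypothesis test for the slope coefficient:

H₀: β₁ = 0 (no linear relationship)
H₁: β₁ ≠ 0 (linear relationship exists)

Test statistic: t = β̂₁ / SE(β̂₁) = 0.4949 / 0.3677 = 1.3459

The p-value (0.1921) is the probability, under H₀, of a t-statistic at least as extreme as |t| = 1.3459 (two-sided, df = n − 2 = 22).

Decision rule: reject H₀ if p-value < α.
p-value = 0.1921 ≥ α = 0.05 → fail to reject H₀.

At α = 0.05 the data do not provide convincing evidence of a nonzero slope.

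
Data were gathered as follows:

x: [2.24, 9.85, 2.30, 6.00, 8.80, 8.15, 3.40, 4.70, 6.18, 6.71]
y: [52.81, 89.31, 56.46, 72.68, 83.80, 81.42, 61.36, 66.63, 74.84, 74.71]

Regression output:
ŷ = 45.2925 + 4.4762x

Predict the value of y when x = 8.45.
ŷ = 83.1164

To predict y for x = 8.45, substitute into the regression equation:

ŷ = 45.2925 + 4.4762 × 8.45
ŷ = 45.2925 + 37.8239
ŷ = 83.1164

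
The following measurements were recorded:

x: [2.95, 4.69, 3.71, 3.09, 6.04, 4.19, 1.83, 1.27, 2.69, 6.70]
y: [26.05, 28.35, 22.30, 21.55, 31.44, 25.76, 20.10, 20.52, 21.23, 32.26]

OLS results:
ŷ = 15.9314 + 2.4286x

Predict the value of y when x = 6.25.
ŷ = 31.1102

x = 6.25 lies inside the observed range [1.27, 6.70], so the fitted equation applies directly:

ŷ = 15.9314 + 2.4286 × 6.25
ŷ = 15.9314 + 15.1788
ŷ = 31.1102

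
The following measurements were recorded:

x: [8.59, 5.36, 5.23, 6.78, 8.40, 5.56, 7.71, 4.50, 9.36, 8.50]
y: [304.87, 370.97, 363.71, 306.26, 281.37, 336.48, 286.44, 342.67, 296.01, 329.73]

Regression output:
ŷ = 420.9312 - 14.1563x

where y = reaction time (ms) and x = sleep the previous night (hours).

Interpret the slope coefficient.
An increase of one hour in sleep is associated with a 14.1563 ms decrease in predicted reaction time.

The slope β₁ = -14.1563 gives the rate at which the fitted reaction time changes with sleep.

Interpretation:
- Sleep up by 1 hour → predicted reaction time decreases by 14.1563 ms
- The effect is assumed constant over the observed range of x (linearity)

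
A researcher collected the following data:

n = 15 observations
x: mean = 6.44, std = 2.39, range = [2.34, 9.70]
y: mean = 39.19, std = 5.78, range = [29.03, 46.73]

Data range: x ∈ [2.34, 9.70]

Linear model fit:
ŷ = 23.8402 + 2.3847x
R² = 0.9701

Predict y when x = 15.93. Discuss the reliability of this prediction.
ŷ = 61.8285, but this is extrapolation (above the data range [2.34, 9.70]) and may be unreliable.

Prediction calculation:
ŷ = 23.8402 + 2.3847 × 15.93
ŷ = 61.8285

Reliability:
- Data range: x ∈ [2.34, 9.70]
- Prediction point: x = 15.93 is 6.23 units above the observed range → this is EXTRAPOLATION, not interpolation

Why that matters here:
- There are no observations near this x to validate the fitted line there
- The standard error of prediction grows with (x − x̄)², and x = 15.93 is far from x̄ = 6.44
- The linear relationship may not hold outside the observed range

The R² = 0.9701 only validates the fit within [2.34, 9.70]; treat ŷ = 61.8285 with caution.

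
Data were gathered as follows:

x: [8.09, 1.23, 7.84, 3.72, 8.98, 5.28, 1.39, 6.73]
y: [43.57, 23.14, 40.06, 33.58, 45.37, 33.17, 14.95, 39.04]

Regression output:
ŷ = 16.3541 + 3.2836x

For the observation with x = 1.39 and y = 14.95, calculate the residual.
Residual = -5.9683

The residual is the difference between the actual value and the predicted value:

Residual = y - ŷ

Step 1: Calculate predicted value
ŷ = 16.3541 + 3.2836 × 1.39
ŷ = 20.9183

Step 2: Calculate residual
Residual = 14.95 - 20.9183
Residual = -5.9683

Sign check: y < ŷ, so the point is below the line and the fit overestimates here.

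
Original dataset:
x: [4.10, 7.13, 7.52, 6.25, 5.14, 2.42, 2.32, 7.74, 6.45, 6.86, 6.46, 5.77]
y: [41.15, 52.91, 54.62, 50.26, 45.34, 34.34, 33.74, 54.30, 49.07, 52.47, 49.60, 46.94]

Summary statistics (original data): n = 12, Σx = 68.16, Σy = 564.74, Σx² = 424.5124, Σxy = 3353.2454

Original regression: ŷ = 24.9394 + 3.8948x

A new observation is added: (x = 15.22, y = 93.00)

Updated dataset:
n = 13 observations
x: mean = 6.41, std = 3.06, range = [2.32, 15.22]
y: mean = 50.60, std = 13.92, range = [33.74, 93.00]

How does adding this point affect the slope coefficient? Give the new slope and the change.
Adding the point moves β₁ from 3.8948 to 4.5319, i.e. it increases by 0.6371 (+16.4%).

x = 15.22 lies well outside the original x-range [2.32, 7.74] (x̄ ≈ 5.68), so this observation has high leverage and can move the slope substantially.

Step 1: Update the sums with the new point (n goes from 12 to 13)
Σx  = 68.16 + 15.22 = 83.38
Σy  = 564.74 + 93.00 = 657.74
Σx² = 424.5124 + 15.22² = 424.5124 + 231.6484 = 656.1608
Σxy = 3353.2454 + 15.22×93.00 = 3353.2454 + 1415.4600 = 4768.7054

Step 2: Recompute the slope with b₁ = (nΣxy − ΣxΣy) / (nΣx² − (Σx)²)
Numerator   = 13×4768.7054 − 83.38×657.74 = 61993.1702 − 54842.3612 = 7150.8090
Denominator = 13×656.1608 − 83.38² = 8530.0904 − 6952.2244 = 1577.8660
b₁(new) = 7150.8090 / 1577.8660 = 4.5319

(Same formula on the original sums: (12×3353.2454 − 68.16×564.74) / (12×424.5124 − 68.16²) = 1746.2664 / 448.3632 = 3.8948, matching the given fit.)

Step 3: Change in slope
Δβ₁ = 4.5319 − 3.8948 = +0.6371
Relative change = +0.6371 / 3.8948 × 100% = +16.4%
→ the slope increases when the point is added.

A high-leverage point only changes the slope if it is off the original line; here y = 93.00 is above the original trend, so the slope increases.
In practice: check such a point for data-entry or measurement error; refit with and without it and report both if conclusions differ.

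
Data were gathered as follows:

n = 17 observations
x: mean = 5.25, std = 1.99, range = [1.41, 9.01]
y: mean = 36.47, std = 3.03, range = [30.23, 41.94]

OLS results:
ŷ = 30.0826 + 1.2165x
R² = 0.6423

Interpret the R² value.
The model explains 64.23% of the variance in y (R² = 0.6423), leaving 35.77% unexplained; the fit is moderate.

The coefficient of determination R² is the fraction of the total variation in y that the fitted line accounts for.

Here R² = 0.6423:
- Explained: 64.23% of the variation in y
- Unexplained (residual): 100% − 64.23% = 35.77%
- Rule of thumb (below 0.3 weak; 0.3 to below 0.7 moderate; 0.7 and above strong) → moderate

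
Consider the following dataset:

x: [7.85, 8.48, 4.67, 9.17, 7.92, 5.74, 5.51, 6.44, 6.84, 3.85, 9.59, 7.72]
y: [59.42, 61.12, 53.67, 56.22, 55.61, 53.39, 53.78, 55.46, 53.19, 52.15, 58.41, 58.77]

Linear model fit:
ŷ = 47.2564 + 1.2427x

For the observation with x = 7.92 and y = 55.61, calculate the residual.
Residual = -1.4886

The residual is the difference between the actual value and the predicted value:

Residual = y - ŷ

Step 1: Calculate predicted value
ŷ = 47.2564 + 1.2427 × 7.92
ŷ = 57.0986

Step 2: Calculate residual
Residual = 55.61 - 57.0986
Residual = -1.4886

Sign check: y < ŷ, so the point is below the line and the fit overestimates here.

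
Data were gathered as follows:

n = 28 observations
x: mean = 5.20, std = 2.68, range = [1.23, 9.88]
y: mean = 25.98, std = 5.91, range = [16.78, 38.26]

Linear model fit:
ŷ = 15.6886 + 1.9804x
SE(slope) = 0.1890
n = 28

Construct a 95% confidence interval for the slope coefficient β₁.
The 95% CI for β₁ is (1.5919, 2.3689)

Confidence interval for the slope:

The 95% CI for β₁ is: β̂₁ ± t*(α/2, n-2) × SE(β̂₁)

Step 1: Find critical t-value
- Confidence level = 0.95
- Degrees of freedom = n - 2 = 28 - 2 = 26
- t*(α/2, 26) = 2.0555

Step 2: Calculate margin of error
Margin = 2.0555 × 0.1890 = 0.3885

Step 3: Construct interval
CI = 1.9804 ± 0.3885
CI = (1.5919, 2.3689)

Interpretation: each one-unit increase in x is associated with a change in mean y of between 1.5919 and 2.3689, with 95% confidence.
Both endpoints are positive, so the data support a genuinely positive slope at this confidence level.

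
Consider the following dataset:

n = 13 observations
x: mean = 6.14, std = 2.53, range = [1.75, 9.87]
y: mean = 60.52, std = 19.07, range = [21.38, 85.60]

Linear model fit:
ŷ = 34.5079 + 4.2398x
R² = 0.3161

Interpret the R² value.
About 31.61% of the variability in y is accounted for by the regression on x (R² = 0.3161) — a moderate linear fit.

The coefficient of determination R² is the fraction of the total variation in y that the fitted line accounts for.

Here R² = 0.3161:
- Explained: 31.61% of the variation in y
- Unexplained (residual): 100% − 31.61% = 68.39%
- Rule of thumb (below 0.3 weak; 0.3 to below 0.7 moderate; 0.7 and above strong) → moderate

Equivalently, for simple linear regression R² = r², so |r| = √0.3161 ≈ 0.5622.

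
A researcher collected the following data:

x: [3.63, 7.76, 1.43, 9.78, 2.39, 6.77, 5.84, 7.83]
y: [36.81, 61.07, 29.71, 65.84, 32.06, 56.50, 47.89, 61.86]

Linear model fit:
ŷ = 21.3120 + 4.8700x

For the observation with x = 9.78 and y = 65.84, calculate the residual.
Residual = -3.1006

The residual is the difference between the actual value and the predicted value:

Residual = y - ŷ

Step 1: Calculate predicted value
ŷ = 21.3120 + 4.8700 × 9.78
ŷ = 68.9406

Step 2: Calculate residual
Residual = 65.84 - 68.9406
Residual = -3.1006

The residual is negative, so the observed y = 65.84 sits below the regression line (the line overestimates it by 3.1006).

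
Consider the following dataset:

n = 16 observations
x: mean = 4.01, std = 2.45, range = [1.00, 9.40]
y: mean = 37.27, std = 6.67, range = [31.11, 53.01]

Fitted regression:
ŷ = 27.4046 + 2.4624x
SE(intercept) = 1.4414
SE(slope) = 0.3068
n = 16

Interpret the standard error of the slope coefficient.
SE(β̂₁) = 0.3068 is the estimated standard deviation of the slope estimate across repeated samples; relative to β̂₁ = 2.4624 that is 12.5%, a precise estimate.

SE(β̂₁) = 0.3068 says: if we drew many samples of n = 16 from the same population and refit each time, the fitted slopes would scatter with a standard deviation of roughly 0.3068 around the true β₁.

Relative precision:
- SE / |β̂₁| = 0.3068 / 2.4624 = 12.5%
- Rule of thumb (under 20%: precise; 20% to under 50%: moderately precise; 50% or more: imprecise) → precise

Link to interval estimation: a confidence interval for β₁ is β̂₁ ± t* × 0.3068, so SE sets the half-width per unit of t*.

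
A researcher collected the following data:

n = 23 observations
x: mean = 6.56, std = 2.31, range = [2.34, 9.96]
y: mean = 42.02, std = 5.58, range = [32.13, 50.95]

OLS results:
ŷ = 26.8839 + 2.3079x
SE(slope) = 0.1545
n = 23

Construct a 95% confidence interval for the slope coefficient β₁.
The 95% CI for β₁ is (1.9866, 2.6292)

Confidence interval for the slope:

The 95% CI for β₁ is: β̂₁ ± t*(α/2, n-2) × SE(β̂₁)

Step 1: Find critical t-value
- Confidence level = 0.95
- Degrees of freedom = n - 2 = 23 - 2 = 21
- t*(α/2, 21) = 2.0796

Step 2: Calculate margin of error
Margin = 2.0796 × 0.1545 = 0.3213

Step 3: Construct interval
CI = 2.3079 ± 0.3213
CI = (1.9866, 2.6292)

Interpretation: intervals built this way capture the true β₁ in 95% of repeated samples; here the plausible range for the per-unit effect of x on y is 1.9866 to 2.6292.
Both endpoints are positive, so the data support a genuinely positive slope at this confidence level.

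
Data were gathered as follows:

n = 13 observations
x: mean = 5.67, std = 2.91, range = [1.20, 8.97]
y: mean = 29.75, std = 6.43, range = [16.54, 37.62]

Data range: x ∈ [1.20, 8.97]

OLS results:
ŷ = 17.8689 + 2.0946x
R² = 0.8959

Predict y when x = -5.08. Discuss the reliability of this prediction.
ŷ = 7.2283 (extrapolation — x = -5.08 lies outside [1.20, 8.97], so reliability is low).

Prediction calculation:
ŷ = 17.8689 + 2.0946 × (-5.08)
ŷ = 7.2283

Reliability:
- Data range: x ∈ [1.20, 8.97]
- Prediction point: x = -5.08 is 6.28 units below the observed range → this is EXTRAPOLATION, not interpolation

Why that matters here:
- There are no observations near this x to validate the fitted line there
- The linear relationship may not hold outside the observed range
- The standard error of prediction grows with (x − x̄)², and x = -5.08 is far from x̄ = 5.67

Report the number if required, but flag clearly that it is an extrapolation.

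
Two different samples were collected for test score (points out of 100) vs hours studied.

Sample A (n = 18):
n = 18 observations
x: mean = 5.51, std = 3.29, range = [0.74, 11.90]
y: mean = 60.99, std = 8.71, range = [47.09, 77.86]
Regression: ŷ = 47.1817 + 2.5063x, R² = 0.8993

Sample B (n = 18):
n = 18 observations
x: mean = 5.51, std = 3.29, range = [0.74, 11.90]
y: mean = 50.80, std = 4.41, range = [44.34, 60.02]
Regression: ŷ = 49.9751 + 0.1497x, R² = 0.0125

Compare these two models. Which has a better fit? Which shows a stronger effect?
Model A has the better fit (R² = 0.8993 vs 0.0125). Model A shows the stronger effect (|β₁| = 2.5063 vs 0.1497).

Model Comparison:

Which explains more variance? (R²)
- Model A: R² = 0.8993 → 89.93% of variance in test score explained
- Model B: R² = 0.0125 → 1.25% of variance in test score explained
- 0.8993 > 0.0125 → Model A has the better fit

Which has the larger per-hour effect? (|β₁|)
- Model A: β₁ = 2.5063 → predicted test score rises 2.5063 points per additional hour of study time
- Model B: β₁ = 0.1497 → predicted test score rises 0.1497 points per additional hour of study time
- |2.5063| > |0.1497| → Model A shows the stronger marginal effect

Notes:
- The two samples could reflect different populations, time periods, or measurement quality.
- A steeper slope doesn't make a better model if the scatter around the line is large.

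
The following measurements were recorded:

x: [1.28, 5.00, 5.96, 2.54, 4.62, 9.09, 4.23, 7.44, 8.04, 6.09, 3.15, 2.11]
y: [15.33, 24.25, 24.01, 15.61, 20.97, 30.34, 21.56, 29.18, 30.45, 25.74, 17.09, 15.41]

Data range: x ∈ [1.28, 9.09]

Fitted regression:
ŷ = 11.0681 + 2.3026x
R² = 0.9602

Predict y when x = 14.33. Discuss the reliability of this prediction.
ŷ = 44.0644, but this is extrapolation (above the data range [1.28, 9.09]) and may be unreliable.

Prediction calculation:
ŷ = 11.0681 + 2.3026 × 14.33
ŷ = 44.0644

Reliability:
- Data range: x ∈ [1.28, 9.09]
- Prediction point: x = 14.33 is 5.24 units above the observed range → this is EXTRAPOLATION, not interpolation

Why that matters here:
- The standard error of prediction grows with (x − x̄)², and x = 14.33 is far from x̄ = 4.96
- There are no observations near this x to validate the fitted line there
- The linear relationship may not hold outside the observed range

Report the number if required, but flag clearly that it is an extrapolation.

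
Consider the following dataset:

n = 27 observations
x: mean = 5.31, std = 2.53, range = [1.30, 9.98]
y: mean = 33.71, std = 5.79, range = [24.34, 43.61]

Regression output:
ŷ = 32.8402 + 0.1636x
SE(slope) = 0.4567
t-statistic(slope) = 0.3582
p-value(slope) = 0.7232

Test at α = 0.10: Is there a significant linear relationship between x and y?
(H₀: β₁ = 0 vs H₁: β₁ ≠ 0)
Fail to reject H₀: p-value = 0.7232 ≥ α = 0.10. The linear relationship is not significant at the 10% level.

Hypothesis test for the slope coefficient:

H₀: β₁ = 0 (no linear relationship)
H₁: β₁ ≠ 0 (linear relationship exists)

Test statistic: t = β̂₁ / SE(β̂₁) = 0.1636 / 0.4567 = 0.3582

With df = 25, the two-sided p-value for |t| = 0.3582 is 0.7232.

Decision rule: reject H₀ if p-value < α.
p-value = 0.7232 ≥ α = 0.10 → fail to reject H₀.

There is not sufficient evidence at the 10% significance level to conclude that a linear relationship exists between x and y.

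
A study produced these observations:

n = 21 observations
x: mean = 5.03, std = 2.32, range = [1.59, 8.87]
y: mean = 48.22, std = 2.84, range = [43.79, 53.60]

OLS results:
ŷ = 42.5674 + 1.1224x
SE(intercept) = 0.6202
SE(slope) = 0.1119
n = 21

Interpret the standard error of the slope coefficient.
SE(β̂₁) = 0.1119 is the estimated standard deviation of the slope estimate across repeated samples; relative to β̂₁ = 1.1224 that is 10.0%, a precise estimate.

SE(β̂₁) = 0.1119 says: if we drew many samples of n = 21 from the same population and refit each time, the fitted slopes would scatter with a standard deviation of roughly 0.1119 around the true β₁.

Relative precision:
- SE / |β̂₁| = 0.1119 / 1.1224 = 10.0%
- Rule of thumb (under 20%: precise; 20% to under 50%: moderately precise; 50% or more: imprecise) → precise

Link to the t-test: t = β̂₁ / SE(β̂₁) = 1.1224 / 0.1119 = 10.0304, the statistic for H₀: β₁ = 0.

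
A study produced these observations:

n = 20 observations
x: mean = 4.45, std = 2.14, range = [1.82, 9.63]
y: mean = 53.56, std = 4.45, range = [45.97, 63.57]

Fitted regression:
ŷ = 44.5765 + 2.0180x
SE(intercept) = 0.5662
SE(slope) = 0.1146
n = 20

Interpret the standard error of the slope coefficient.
The slope 2.0180 is pinned down to within about ±0.1146 (one SE) by these data — relative uncertainty 5.7%, i.e. precise.

SE(β̂₁) = 0.1146 says: if we drew many samples of n = 20 from the same population and refit each time, the fitted slopes would scatter with a standard deviation of roughly 0.1146 around the true β₁.

Relative precision:
- SE / |β̂₁| = 0.1146 / 2.0180 = 5.7%
- Rule of thumb (under 20%: precise; 20% to under 50%: moderately precise; 50% or more: imprecise) → precise

Link to the t-test: t = β̂₁ / SE(β̂₁) = 2.0180 / 0.1146 = 17.6091, the statistic for H₀: β₁ = 0.

What drives SE(β̂₁): larger n (here n = 20) → smaller SE; wider spread of x values → smaller SE; more residual scatter → larger SE.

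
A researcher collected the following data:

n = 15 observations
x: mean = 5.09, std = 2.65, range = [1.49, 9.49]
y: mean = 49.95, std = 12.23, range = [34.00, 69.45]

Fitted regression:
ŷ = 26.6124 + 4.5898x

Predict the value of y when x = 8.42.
ŷ = 65.2585

x = 8.42 lies inside the observed range [1.49, 9.49], so the fitted equation applies directly:

ŷ = 26.6124 + 4.5898 × 8.42
ŷ = 26.6124 + 38.6461
ŷ = 65.2585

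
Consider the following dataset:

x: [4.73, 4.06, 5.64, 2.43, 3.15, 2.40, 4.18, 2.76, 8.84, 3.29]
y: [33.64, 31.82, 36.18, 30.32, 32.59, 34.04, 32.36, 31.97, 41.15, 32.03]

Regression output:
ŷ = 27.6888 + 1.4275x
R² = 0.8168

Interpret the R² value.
About 81.68% of the variability in y is accounted for by the regression on x (R² = 0.8168) — a strong linear fit.

R² (coefficient of determination) measures the proportion of variance in y explained by the regression model.

Here R² = 0.8168:
- Explained: 81.68% of the variation in y
- Unexplained (residual): 100% − 81.68% = 18.32%
- Rule of thumb (below 0.3 weak; 0.3 to below 0.7 moderate; 0.7 and above strong) → strong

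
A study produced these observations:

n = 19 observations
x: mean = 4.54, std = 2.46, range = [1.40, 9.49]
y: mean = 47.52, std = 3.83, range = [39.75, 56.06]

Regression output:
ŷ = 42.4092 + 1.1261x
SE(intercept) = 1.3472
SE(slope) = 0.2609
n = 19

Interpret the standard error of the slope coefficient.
The slope 1.1261 is pinned down to within about ±0.2609 (one SE) by these data — relative uncertainty 23.2%, i.e. moderately precise.

SE(β̂₁) = s / √Sxx, where s is the residual standard deviation and Sxx = Σ(x − x̄)². It is the yardstick for how far β̂₁ = 1.1261 could plausibly be from the true slope.

Relative precision:
- SE / |β̂₁| = 0.2609 / 1.1261 = 23.2%
- Rule of thumb (under 20%: precise; 20% to under 50%: moderately precise; 50% or more: imprecise) → moderately precise

Rough 95% range (±2 SE): 1.1261 ± 0.5218 → (0.6043, 1.6479).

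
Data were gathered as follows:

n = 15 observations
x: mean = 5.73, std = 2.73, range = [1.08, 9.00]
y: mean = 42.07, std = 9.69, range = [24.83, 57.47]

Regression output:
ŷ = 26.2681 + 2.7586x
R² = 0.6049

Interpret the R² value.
About 60.49% of the variability in y is accounted for by the regression on x (R² = 0.6049) — a moderate linear fit.

The coefficient of determination R² is the fraction of the total variation in y that the fitted line accounts for.

Here R² = 0.6049:
- Explained: 60.49% of the variation in y
- Unexplained (residual): 100% − 60.49% = 39.51%
- Rule of thumb (below 0.3 weak; 0.3 to below 0.7 moderate; 0.7 and above strong) → moderate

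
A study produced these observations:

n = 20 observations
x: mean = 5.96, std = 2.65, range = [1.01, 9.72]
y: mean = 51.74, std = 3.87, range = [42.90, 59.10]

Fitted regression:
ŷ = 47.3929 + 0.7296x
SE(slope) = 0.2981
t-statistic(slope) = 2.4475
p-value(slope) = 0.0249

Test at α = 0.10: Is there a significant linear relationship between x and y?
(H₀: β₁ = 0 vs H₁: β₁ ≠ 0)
Since p-value = 0.0249 < α = 0.10, reject H₀ — the slope is significantly different from 0.

Hypothesis test for the slope coefficient:

H₀: β₁ = 0 (no linear relationship)
H₁: β₁ ≠ 0 (linear relationship exists)

Test statistic: t = β̂₁ / SE(β̂₁) = 0.7296 / 0.2981 = 2.4475

With df = 18, the two-sided p-value for |t| = 2.4475 is 0.0249.

Decision rule: reject H₀ if p-value < α.
p-value = 0.0249 < α = 0.10 → reject H₀.

Conclusion: the linear association between x and y is significant at the 10% level.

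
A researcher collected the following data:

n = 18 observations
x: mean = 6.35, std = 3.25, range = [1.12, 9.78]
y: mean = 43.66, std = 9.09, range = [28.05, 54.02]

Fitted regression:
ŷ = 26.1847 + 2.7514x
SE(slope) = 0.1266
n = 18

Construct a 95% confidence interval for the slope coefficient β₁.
The 95% CI for β₁ is (2.4830, 3.0198)

Confidence interval for the slope:

The 95% CI for β₁ is: β̂₁ ± t*(α/2, n-2) × SE(β̂₁)

Step 1: Find critical t-value
- Confidence level = 0.95
- Degrees of freedom = n - 2 = 18 - 2 = 16
- t*(α/2, 16) = 2.1199

Step 2: Calculate margin of error
Margin = 2.1199 × 0.1266 = 0.2684

Step 3: Construct interval
CI = 2.7514 ± 0.2684
CI = (2.4830, 3.0198)

Interpretation: each one-unit increase in x is associated with a change in mean y of between 2.4830 and 3.0198, with 95% confidence.
The interval does not include 0, suggesting a significant linear relationship.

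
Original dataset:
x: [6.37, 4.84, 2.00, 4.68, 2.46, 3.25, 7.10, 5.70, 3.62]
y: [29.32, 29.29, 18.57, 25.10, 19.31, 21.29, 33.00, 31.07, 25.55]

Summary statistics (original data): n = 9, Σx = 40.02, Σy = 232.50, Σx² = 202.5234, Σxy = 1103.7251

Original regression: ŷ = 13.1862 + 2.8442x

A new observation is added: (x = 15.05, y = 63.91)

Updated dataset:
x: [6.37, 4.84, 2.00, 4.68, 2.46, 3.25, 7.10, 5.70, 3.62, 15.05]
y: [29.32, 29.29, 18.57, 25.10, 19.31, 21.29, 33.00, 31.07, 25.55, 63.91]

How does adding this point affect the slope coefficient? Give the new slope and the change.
The slope changes from 2.8442 to 3.4451 (change of +0.6009, or +21.1%).

x = 15.05 lies well outside the original x-range [2.00, 7.10] (x̄ ≈ 4.45), so this observation has high leverage and can move the slope substantially.

Step 1: Update the sums with the new point (n goes from 9 to 10)
Σx  = 40.02 + 15.05 = 55.07
Σy  = 232.50 + 63.91 = 296.41
Σx² = 202.5234 + 15.05² = 202.5234 + 226.5025 = 429.0259
Σxy = 1103.7251 + 15.05×63.91 = 1103.7251 + 961.8455 = 2065.5706

Step 2: Recompute the slope with b₁ = (nΣxy − ΣxΣy) / (nΣx² − (Σx)²)
Numerator   = 10×2065.5706 − 55.07×296.41 = 20655.7060 − 16323.2987 = 4332.4073
Denominator = 10×429.0259 − 55.07² = 4290.2590 − 3032.7049 = 1257.5541
b₁(new) = 4332.4073 / 1257.5541 = 3.4451

(Same formula on the original sums: (9×1103.7251 − 40.02×232.50) / (9×202.5234 − 40.02²) = 628.8759 / 221.1102 = 2.8442, matching the given fit.)

Step 3: Change in slope
Δβ₁ = 3.4451 − 2.8442 = +0.6009
Relative change = +0.6009 / 2.8442 × 100% = +21.1%
→ the slope increases when the point is added.

Because the point sits above the extension of the original line at a high-leverage x, it tilts the fit up.
In practice: investigate whether it comes from the same population as the rest of the sample.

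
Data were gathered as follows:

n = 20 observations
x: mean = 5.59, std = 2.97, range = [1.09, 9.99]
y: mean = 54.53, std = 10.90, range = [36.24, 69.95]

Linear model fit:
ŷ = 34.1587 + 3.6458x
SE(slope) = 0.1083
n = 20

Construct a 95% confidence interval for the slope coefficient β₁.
The 95% CI for β₁ is (3.4183, 3.8733)

Confidence interval for the slope:

The 95% CI for β₁ is: β̂₁ ± t*(α/2, n-2) × SE(β̂₁)

Step 1: Find critical t-value
- Confidence level = 0.95
- Degrees of freedom = n - 2 = 20 - 2 = 18
- t*(α/2, 18) = 2.1009

Step 2: Calculate margin of error
Margin = 2.1009 × 0.1083 = 0.2275

Step 3: Construct interval
CI = 3.6458 ± 0.2275
CI = (3.4183, 3.8733)

Interpretation: intervals built this way capture the true β₁ in 95% of repeated samples; here the plausible range for the per-unit effect of x on y is 3.4183 to 3.8733.
The interval does not include 0, suggesting a significant linear relationship.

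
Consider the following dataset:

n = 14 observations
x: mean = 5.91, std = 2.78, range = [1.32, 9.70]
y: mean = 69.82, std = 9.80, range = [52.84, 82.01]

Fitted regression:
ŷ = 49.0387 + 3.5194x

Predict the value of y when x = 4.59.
ŷ = 65.1927

To predict y for x = 4.59, substitute into the regression equation:

ŷ = 49.0387 + 3.5194 × 4.59
ŷ = 49.0387 + 16.1540
ŷ = 65.1927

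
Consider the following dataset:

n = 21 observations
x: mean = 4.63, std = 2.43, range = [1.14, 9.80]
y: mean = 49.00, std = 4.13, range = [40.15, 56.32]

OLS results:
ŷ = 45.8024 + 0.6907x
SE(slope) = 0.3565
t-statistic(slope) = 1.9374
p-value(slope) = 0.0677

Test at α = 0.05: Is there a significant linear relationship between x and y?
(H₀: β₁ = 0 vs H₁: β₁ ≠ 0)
Since p-value = 0.0677 ≥ α = 0.05, fail to reject H₀ — the slope is not significantly different from 0.

Hypothesis test for the slope coefficient:

H₀: β₁ = 0 (no linear relationship)
H₁: β₁ ≠ 0 (linear relationship exists)

Test statistic: t = β̂₁ / SE(β̂₁) = 0.6907 / 0.3565 = 1.9374

p = 0.0677: how often a slope estimate this far from 0 (in SE units) would arise by chance if β₁ were truly 0.

Decision rule: reject H₀ if p-value < α.
p-value = 0.0677 ≥ α = 0.05 → fail to reject H₀.

At α = 0.05 the data do not provide convincing evidence of a nonzero slope.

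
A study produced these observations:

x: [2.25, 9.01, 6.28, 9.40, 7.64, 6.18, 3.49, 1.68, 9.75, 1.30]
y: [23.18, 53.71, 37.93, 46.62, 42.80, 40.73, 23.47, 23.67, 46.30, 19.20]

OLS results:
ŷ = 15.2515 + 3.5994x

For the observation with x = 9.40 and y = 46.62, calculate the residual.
Residual = -2.4659

The residual is the difference between the actual value and the predicted value:

Residual = y - ŷ

Step 1: Calculate predicted value
ŷ = 15.2515 + 3.5994 × 9.40
ŷ = 49.0859

Step 2: Calculate residual
Residual = 46.62 - 49.0859
Residual = -2.4659

Sign check: y < ŷ, so the point is below the line and the fit overestimates here.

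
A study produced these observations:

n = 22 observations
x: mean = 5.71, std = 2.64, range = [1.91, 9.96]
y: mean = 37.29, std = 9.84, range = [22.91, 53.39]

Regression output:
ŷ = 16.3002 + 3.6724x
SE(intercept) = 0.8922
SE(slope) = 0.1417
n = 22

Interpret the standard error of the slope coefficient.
SE(β̂₁) = 0.1417 is the estimated standard deviation of the slope estimate across repeated samples; relative to β̂₁ = 3.6724 that is 3.9%, a precise estimate.

What SE measures:
- The standard error quantifies the sampling variability of the coefficient estimate
- It is the estimated standard deviation of β̂₁ across hypothetical repeated samples of the same size
- Smaller SE → more precise estimate

Relative precision:
- SE / |β̂₁| = 0.1417 / 3.6724 = 3.9%
- Rule of thumb (under 20%: precise; 20% to under 50%: moderately precise; 50% or more: imprecise) → precise

Link to the t-test: t = β̂₁ / SE(β̂₁) = 3.6724 / 0.1417 = 25.9167, the statistic for H₀: β₁ = 0.

What drives SE(β̂₁): wider spread of x values → smaller SE; larger n (here n = 22) → smaller SE; more residual scatter → larger SE.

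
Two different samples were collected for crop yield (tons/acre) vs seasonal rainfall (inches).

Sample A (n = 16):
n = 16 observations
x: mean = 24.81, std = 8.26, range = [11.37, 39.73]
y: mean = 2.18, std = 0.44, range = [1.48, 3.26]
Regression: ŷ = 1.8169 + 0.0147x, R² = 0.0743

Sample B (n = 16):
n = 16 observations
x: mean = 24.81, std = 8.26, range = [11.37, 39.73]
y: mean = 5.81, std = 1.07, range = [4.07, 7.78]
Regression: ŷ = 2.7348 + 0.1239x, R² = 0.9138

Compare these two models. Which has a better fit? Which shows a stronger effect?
Model B has the better fit (R² = 0.9138 vs 0.0743). Model B shows the stronger effect (|β₁| = 0.1239 vs 0.0147).

Model Comparison:

Which explains more variance? (R²)
- Model A: R² = 0.0743 → 7.43% of variance in crop yield explained
- Model B: R² = 0.9138 → 91.38% of variance in crop yield explained
- 0.9138 > 0.0743 → Model B has the better fit

Which has the larger per-inch effect? (|β₁|)
- Model A: β₁ = 0.0147 → predicted crop yield rises 0.0147 tons/acre per additional inch of rainfall
- Model B: β₁ = 0.1239 → predicted crop yield rises 0.1239 tons/acre per additional inch of rainfall
- |0.0147| < |0.1239| → Model B shows the stronger marginal effect

Note: The two samples could reflect different populations, time periods, or measurement quality.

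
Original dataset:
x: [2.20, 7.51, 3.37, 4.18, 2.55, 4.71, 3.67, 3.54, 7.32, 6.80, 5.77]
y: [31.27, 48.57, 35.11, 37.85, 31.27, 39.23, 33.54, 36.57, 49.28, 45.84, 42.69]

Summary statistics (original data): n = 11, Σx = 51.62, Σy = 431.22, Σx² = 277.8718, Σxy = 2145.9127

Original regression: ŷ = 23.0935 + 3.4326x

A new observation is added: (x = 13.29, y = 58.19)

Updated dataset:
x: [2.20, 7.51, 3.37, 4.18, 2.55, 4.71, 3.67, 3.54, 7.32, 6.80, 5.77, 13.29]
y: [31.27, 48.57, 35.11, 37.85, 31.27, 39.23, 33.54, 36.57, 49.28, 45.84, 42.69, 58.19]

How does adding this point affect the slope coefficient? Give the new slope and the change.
New slope β₁ = 2.6305 versus 3.4326 before: a change of -0.8021 (-23.4%).

The new point has HIGH LEVERAGE: x = 13.29 is far from the original mean x̄ = 51.62/11 ≈ 4.69 (original range [2.20, 7.51]).

Step 1: Update the sums with the new point (n goes from 11 to 12)
Σx  = 51.62 + 13.29 = 64.91
Σy  = 431.22 + 58.19 = 489.41
Σx² = 277.8718 + 13.29² = 277.8718 + 176.6241 = 454.4959
Σxy = 2145.9127 + 13.29×58.19 = 2145.9127 + 773.3451 = 2919.2578

Step 2: Recompute the slope with b₁ = (nΣxy − ΣxΣy) / (nΣx² − (Σx)²)
Numerator   = 12×2919.2578 − 64.91×489.41 = 35031.0936 − 31767.6031 = 3263.4905
Denominator = 12×454.4959 − 64.91² = 5453.9508 − 4213.3081 = 1240.6427
b₁(new) = 3263.4905 / 1240.6427 = 2.6305

(Same formula on the original sums: (11×2145.9127 − 51.62×431.22) / (11×277.8718 − 51.62²) = 1345.4633 / 391.9654 = 3.4326, matching the given fit.)

Step 3: Change in slope
Δβ₁ = 2.6305 − 3.4326 = -0.8021
Relative change = -0.8021 / 3.4326 × 100% = -23.4%
→ the slope decreases when the point is added.

Because the point sits below the extension of the original line at a high-leverage x, it tilts the fit down.
In practice: check such a point for data-entry or measurement error; refit with and without it and report both if conclusions differ.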